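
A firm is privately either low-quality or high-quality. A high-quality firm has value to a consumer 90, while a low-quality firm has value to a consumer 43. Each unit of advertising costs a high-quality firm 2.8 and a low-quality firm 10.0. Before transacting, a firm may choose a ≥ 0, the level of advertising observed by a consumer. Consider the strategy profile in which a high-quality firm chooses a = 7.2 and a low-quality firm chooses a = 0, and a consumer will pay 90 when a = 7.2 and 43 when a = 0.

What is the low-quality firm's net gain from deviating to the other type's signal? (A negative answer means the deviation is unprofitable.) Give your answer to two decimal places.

-25.00

Playing a = 0 the low-quality firm receives 43.
Deviating to a = 7.2 brings payment 90 at cost 10.0 × 7.2 = 72, netting 18.
Gain from deviating: 18 − 43 = -25.00.
The gain is negative, so the low-quality type's incentive-compatibility constraint is satisfied.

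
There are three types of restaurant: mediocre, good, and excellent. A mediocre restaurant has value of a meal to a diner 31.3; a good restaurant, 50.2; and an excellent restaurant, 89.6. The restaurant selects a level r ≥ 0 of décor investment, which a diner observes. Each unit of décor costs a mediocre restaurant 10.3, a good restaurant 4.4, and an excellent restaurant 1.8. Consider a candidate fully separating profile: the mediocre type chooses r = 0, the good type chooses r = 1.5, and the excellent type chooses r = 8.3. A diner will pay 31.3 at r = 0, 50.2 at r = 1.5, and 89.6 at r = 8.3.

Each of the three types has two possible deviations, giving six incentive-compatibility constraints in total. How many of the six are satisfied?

Excellent (own payoff 89.6 − 1.8×8.3 = 74.66): to r=0 gives 31.3 → no gain ✓; to r=1.5 gives 50.2 − 1.8×1.5 = 47.5 → no gain ✓.
Mediocre (own payoff 31.3): to r=1.5 gives 50.2 − 10.3×1.5 = 34.75 → profitable ✗; to r=8.3 gives 89.6 − 10.3×8.3 = 4.11 → no gain ✓.
Good (own payoff 50.2 − 4.4×1.5 = 43.6): to r=0 gives 31.3 → no gain ✓; to r=8.3 gives 89.6 − 4.4×8.3 = 53.08 → profitable ✗.
4 of the 6 constraints hold; not an equilibrium.

4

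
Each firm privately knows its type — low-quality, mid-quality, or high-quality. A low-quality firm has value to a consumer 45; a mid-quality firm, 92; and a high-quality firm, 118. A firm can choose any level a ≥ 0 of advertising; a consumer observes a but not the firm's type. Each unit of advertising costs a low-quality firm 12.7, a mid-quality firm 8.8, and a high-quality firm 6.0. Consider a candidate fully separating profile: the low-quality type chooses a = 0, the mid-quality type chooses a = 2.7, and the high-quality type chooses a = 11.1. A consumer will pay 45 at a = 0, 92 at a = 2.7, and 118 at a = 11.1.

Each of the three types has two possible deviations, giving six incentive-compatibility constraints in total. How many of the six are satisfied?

4

Low-quality (own payoff 45): to a=2.7 gives 92 − 12.7×2.7 = 57.71 → profitable ✗; to a=11.1 gives 118 − 12.7×11.1 = -22.97 → no gain ✓.
High-quality (own payoff 118 − 6.0×11.1 = 51.4): to a=0 gives 45 → no gain ✓; to a=2.7 gives 92 − 6.0×2.7 = 75.8 → profitable ✗.
Mid-quality (own payoff 92 − 8.8×2.7 = 68.24): to a=0 gives 45 → no gain ✓; to a=11.1 gives 118 − 8.8×11.1 = 20.32 → no gain ✓.
4 of the 6 constraints hold; not an equilibrium.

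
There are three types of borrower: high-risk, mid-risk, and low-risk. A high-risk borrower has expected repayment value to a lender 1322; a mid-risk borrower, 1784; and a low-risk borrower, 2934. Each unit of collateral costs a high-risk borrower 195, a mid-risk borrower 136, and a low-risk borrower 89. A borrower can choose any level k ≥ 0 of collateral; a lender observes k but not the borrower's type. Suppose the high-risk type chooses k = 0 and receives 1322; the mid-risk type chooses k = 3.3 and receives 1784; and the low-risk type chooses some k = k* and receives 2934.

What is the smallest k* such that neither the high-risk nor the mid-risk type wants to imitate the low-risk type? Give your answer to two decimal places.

Mid-risk type (on-path payoff 1784 − 136×3.3 = 1335.2) won't mimic when 1335.2 ≥ 2934 − 136·k*, i.e. k* ≥ 11.76.
High-risk type (on-path payoff 1322) won't mimic when 1322 ≥ 2934 − 195·k*, i.e. k* ≥ 8.27.
Both must hold, so k* = max(8.27, 11.76) = 11.76. The mid-risk type's constraint binds.

11.76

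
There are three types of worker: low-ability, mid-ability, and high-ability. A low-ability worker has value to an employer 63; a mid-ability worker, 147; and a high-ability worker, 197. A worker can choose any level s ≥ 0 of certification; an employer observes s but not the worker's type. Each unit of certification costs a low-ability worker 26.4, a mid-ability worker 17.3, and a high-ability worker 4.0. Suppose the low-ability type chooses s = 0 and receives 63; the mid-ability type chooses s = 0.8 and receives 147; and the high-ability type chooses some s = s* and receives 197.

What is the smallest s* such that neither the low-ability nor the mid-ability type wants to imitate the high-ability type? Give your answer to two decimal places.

Low-ability type (on-path payoff 63) won't mimic when 63 ≥ 197 − 26.4·s*, i.e. s* ≥ 5.08.
Mid-ability type (on-path payoff 147 − 17.3×0.8 = 133.16) won't mimic when 133.16 ≥ 197 − 17.3·s*, i.e. s* ≥ 3.69.
Both must hold, so s* = max(5.08, 3.69) = 5.08. The low-ability type's constraint binds.

5.08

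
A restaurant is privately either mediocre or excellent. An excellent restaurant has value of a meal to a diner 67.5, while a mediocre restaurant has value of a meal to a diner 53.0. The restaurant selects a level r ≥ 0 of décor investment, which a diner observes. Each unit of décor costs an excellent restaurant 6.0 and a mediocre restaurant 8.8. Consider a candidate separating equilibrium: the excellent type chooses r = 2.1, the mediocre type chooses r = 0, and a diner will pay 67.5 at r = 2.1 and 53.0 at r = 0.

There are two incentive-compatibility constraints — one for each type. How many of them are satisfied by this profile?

Excellent type: signal → 67.5 − 6.0 × 2.1 = 54.9; deviate to 0 → 53.0. IC holds (54.9 ≥ 53.0).
Mediocre type: stay at 0 → 53.0; mimic → 67.5 − 8.8 × 2.1 = 49.02. IC holds (53.0 ≥ 49.02).
2 of 2 constraints hold, so this is a separating equilibrium.

2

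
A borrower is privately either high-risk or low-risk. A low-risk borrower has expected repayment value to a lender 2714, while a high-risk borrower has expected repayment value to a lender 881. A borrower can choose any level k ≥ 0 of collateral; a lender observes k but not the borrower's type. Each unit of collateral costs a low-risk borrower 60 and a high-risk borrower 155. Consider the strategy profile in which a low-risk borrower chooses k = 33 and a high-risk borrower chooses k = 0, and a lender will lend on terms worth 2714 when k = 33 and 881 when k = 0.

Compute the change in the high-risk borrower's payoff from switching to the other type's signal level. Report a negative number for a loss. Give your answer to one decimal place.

-3282.0

Playing k = 0 the high-risk borrower receives 881.
Deviating to k = 33 brings payment 2714 at cost 155 × 33 = 5115, netting -2401.
Gain from deviating: -2401 − 881 = -3282.0.
The gain is negative, so the high-risk type's incentive-compatibility constraint is satisfied.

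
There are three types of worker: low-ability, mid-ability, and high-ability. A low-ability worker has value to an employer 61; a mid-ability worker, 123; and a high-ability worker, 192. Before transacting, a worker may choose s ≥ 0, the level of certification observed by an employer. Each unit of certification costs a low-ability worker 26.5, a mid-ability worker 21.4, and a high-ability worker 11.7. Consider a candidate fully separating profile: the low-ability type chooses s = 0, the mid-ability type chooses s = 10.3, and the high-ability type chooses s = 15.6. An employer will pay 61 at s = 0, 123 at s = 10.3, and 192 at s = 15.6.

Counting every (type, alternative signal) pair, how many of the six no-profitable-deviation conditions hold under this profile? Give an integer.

4

Mid-ability (own payoff 123 − 21.4×10.3 = -97.42): to s=0 gives 61 → profitable ✗; to s=15.6 gives 192 − 21.4×15.6 = -141.84 → no gain ✓.
High-ability (own payoff 192 − 11.7×15.6 = 9.48): to s=0 gives 61 → profitable ✗; to s=10.3 gives 123 − 11.7×10.3 = 2.49 → no gain ✓.
Low-ability (own payoff 61): to s=10.3 gives 123 − 26.5×10.3 = -149.95 → no gain ✓; to s=15.6 gives 192 − 26.5×15.6 = -221.4 → no gain ✓.
4 of the 6 constraints hold; not an equilibrium.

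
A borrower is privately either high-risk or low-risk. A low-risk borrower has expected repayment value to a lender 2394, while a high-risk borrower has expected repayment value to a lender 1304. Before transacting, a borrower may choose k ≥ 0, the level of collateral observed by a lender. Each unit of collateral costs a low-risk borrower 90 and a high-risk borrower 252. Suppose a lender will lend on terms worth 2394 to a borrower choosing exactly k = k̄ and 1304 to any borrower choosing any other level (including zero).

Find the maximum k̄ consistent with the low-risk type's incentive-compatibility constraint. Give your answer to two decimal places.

Choosing k̄ yields the low-risk type 2394 − 90·k̄; choosing zero yields 1304.
The low-risk type is indifferent at 2394 − 90·k̄ = 1304, i.e. k̄ = (2394 − 1304) / 90 ≈ 12.11.
For any k̄ above 12.11 the low-risk type would rather pool at zero, so separation collapses.

12.11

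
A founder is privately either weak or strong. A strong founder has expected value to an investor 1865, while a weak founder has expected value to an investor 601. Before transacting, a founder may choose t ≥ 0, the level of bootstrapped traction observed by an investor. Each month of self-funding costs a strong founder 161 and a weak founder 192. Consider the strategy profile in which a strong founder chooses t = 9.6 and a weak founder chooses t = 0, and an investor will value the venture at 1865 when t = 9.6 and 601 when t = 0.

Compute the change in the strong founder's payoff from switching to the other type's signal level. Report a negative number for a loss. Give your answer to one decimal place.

281.6

Playing t = 9.6 the strong founder receives 1865 − 161 × 9.6 = 319.4.
Deviating to t = 0 yields 601 instead.
Gain from deviating: 601 − 319.4 = 281.6.
The gain is positive, so the strong type's incentive-compatibility constraint is violated — this profile is not a separating equilibrium.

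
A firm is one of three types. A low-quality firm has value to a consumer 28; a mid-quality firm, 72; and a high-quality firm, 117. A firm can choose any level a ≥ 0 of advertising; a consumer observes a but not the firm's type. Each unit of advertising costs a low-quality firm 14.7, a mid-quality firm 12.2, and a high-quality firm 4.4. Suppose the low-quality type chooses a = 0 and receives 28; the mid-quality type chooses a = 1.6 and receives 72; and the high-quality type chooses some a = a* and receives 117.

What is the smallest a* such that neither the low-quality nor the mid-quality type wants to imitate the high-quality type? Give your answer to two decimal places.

Low-quality type (on-path payoff 28) won't mimic when 28 ≥ 117 − 14.7·a*, i.e. a* ≥ 6.05.
Mid-quality type (on-path payoff 72 − 12.2×1.6 = 52.48) won't mimic when 52.48 ≥ 117 − 12.2·a*, i.e. a* ≥ 5.29.
Both must hold, so a* = max(6.05, 5.29) = 6.05. The low-quality type's constraint binds.

6.05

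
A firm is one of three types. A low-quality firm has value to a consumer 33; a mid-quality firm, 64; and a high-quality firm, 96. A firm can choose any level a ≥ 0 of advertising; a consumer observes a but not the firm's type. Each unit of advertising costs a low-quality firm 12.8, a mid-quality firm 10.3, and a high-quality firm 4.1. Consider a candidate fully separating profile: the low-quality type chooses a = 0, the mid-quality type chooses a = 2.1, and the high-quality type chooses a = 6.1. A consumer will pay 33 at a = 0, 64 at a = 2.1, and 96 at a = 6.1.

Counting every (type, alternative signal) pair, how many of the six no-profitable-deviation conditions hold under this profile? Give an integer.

Low-quality (own payoff 33): to a=2.1 gives 64 − 12.8×2.1 = 37.12 → profitable ✗; to a=6.1 gives 96 − 12.8×6.1 = 17.92 → no gain ✓.
Mid-quality (own payoff 64 − 10.3×2.1 = 42.37): to a=0 gives 33 → no gain ✓; to a=6.1 gives 96 − 10.3×6.1 = 33.17 → no gain ✓.
High-quality (own payoff 96 − 4.1×6.1 = 70.99): to a=0 gives 33 → no gain ✓; to a=2.1 gives 64 − 4.1×2.1 = 55.39 → no gain ✓.
5 of the 6 constraints hold; not an equilibrium.

5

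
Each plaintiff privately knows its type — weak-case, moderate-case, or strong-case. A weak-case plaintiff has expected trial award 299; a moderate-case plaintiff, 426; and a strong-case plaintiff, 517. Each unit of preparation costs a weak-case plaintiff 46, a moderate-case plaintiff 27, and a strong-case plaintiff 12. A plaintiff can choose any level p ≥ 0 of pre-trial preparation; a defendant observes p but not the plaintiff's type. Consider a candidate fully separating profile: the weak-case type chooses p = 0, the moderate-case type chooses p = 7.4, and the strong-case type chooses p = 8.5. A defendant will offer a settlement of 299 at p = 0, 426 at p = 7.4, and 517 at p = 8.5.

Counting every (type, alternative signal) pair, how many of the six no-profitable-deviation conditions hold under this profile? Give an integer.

Strong-case (own payoff 517 − 12×8.5 = 415): to p=0 gives 299 → no gain ✓; to p=7.4 gives 426 − 12×7.4 = 337.2 → no gain ✓.
Moderate-case (own payoff 426 − 27×7.4 = 226.2): to p=0 gives 299 → profitable ✗; to p=8.5 gives 517 − 27×8.5 = 287.5 → profitable ✗.
Weak-case (own payoff 299): to p=7.4 gives 426 − 46×7.4 = 85.6 → no gain ✓; to p=8.5 gives 517 − 46×8.5 = 126 → no gain ✓.
4 of the 6 constraints hold; not an equilibrium.

4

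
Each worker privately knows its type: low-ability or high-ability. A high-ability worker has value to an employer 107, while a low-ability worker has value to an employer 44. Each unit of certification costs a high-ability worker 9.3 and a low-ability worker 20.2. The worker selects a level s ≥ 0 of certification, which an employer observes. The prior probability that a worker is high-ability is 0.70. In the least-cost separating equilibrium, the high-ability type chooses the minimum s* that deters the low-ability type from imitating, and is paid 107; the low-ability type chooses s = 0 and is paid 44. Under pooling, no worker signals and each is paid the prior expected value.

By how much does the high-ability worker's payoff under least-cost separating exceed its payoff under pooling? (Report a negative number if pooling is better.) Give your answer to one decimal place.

Least-cost separating signal: s* solves 44 = 107 − 20.2·s*, so s* = (107 − 44)/20.2 ≈ 3.1188.
High-ability type's separating payoff: 107 − 9.3 × s* = 107 − 9.3 × (107 − 44)/20.2 = 107 − 585.9/20.2 ≈ 77.995.
Pooling payoff: 0.70 × 107 + 0.30 × 44 = 88.1.
Difference: 77.995 − 88.1 = -10.105, i.e. -10.1 to one decimal place.
The high-ability type would prefer the pooling outcome.

-10.1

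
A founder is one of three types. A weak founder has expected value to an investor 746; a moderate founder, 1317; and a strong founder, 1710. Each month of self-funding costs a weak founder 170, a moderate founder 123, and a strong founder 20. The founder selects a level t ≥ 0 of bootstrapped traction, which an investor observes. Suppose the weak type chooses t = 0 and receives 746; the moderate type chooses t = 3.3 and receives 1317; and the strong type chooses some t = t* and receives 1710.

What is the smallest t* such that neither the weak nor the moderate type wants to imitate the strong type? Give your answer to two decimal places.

6.50

Moderate type (on-path payoff 1317 − 123×3.3 = 911.1) won't mimic when 911.1 ≥ 1710 − 123·t*, i.e. t* ≥ 6.50.
Weak type (on-path payoff 746) won't mimic when 746 ≥ 1710 − 170·t*, i.e. t* ≥ 5.67.
Both must hold, so t* = max(5.67, 6.50) = 6.50. The moderate type's constraint binds.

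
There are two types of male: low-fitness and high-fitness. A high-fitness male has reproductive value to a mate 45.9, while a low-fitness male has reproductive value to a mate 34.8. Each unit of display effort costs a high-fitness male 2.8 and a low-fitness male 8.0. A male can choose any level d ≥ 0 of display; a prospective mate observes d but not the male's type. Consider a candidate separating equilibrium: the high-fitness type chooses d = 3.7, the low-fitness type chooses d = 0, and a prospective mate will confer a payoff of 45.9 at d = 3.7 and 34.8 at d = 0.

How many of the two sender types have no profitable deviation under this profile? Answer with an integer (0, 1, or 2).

2

Low-fitness type: stay at 0 → 34.8; mimic → 45.9 − 8.0 × 3.7 = 16.3. IC holds (34.8 ≥ 16.3).
High-fitness type: signal → 45.9 − 2.8 × 3.7 = 35.54; deviate to 0 → 34.8. IC holds (35.54 ≥ 34.8).
2 of 2 constraints hold, so this is a separating equilibrium.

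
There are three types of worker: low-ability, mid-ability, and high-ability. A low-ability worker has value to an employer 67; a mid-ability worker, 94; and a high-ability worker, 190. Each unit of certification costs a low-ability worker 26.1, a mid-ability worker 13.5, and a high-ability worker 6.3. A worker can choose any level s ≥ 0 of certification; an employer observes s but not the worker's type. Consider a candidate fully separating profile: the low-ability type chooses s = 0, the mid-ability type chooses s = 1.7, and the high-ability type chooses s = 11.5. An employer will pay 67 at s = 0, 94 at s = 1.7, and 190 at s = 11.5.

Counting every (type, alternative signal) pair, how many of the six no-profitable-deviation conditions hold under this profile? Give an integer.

6

High-ability (own payoff 190 − 6.3×11.5 = 117.55): to s=0 gives 67 → no gain ✓; to s=1.7 gives 94 − 6.3×1.7 = 83.29 → no gain ✓.
Mid-ability (own payoff 94 − 13.5×1.7 = 71.05): to s=0 gives 67 → no gain ✓; to s=11.5 gives 190 − 13.5×11.5 = 34.75 → no gain ✓.
Low-ability (own payoff 67): to s=1.7 gives 94 − 26.1×1.7 = 49.63 → no gain ✓; to s=11.5 gives 190 − 26.1×11.5 = -110.15 → no gain ✓.
6 of the 6 constraints hold; this profile is a separating equilibrium.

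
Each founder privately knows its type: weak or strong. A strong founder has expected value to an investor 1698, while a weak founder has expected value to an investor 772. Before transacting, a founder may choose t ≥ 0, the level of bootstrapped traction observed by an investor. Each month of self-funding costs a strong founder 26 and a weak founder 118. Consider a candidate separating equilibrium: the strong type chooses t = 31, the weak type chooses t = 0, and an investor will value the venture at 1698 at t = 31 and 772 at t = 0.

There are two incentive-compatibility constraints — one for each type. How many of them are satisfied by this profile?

Weak type: stay at 0 → 772; mimic → 1698 − 118 × 31 = -1960. IC holds (772 ≥ -1960).
Strong type: signal → 1698 − 26 × 31 = 892; deviate to 0 → 772. IC holds (892 ≥ 772).
2 of 2 constraints hold, so this is a separating equilibrium.

2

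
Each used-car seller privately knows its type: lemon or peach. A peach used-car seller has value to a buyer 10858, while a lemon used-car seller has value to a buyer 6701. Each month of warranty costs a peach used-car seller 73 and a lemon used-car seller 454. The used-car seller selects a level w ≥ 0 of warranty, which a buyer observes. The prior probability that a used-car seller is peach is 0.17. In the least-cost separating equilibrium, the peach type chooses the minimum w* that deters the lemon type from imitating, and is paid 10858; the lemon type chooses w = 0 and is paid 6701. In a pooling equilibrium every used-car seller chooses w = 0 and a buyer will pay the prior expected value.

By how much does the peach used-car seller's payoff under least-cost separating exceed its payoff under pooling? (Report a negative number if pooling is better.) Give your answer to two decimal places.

2781.89

Least-cost separating signal: w* solves 6701 = 10858 − 454·w*, so w* = (10858 − 6701)/454 ≈ 9.1564.
Peach type's separating payoff: 10858 − 73 × w* = 10858 − 73 × (10858 − 6701)/454 = 10858 − 303461/454 ≈ 10189.5837.
Pooling payoff: 0.17 × 10858 + 0.83 × 6701 = 7407.69.
Difference: 10189.5837 − 7407.69 = 2781.8937, i.e. 2781.89 to two decimal places.
The peach type prefers to separate.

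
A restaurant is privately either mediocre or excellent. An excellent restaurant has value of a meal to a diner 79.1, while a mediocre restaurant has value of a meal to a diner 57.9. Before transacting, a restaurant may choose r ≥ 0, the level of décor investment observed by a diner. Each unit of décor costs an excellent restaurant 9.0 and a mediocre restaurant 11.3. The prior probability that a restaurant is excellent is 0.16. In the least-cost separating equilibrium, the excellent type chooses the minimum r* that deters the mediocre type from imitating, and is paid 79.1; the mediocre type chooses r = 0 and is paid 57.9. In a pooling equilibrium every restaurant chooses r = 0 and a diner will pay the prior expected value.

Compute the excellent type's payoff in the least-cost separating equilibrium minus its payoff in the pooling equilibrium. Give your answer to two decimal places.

0.92

Least-cost separating signal: r* solves 57.9 = 79.1 − 11.3·r*, so r* = (79.1 − 57.9)/11.3 ≈ 1.8761.
Excellent type's separating payoff: 79.1 − 9.0 × r* = 79.1 − 9.0 × (79.1 − 57.9)/11.3 = 79.1 − 190.8/11.3 ≈ 62.2150.
Pooling payoff: 0.16 × 79.1 + 0.84 × 57.9 = 61.292.
Difference: 62.2150 − 61.292 = 0.923, i.e. 0.92 to two decimal places.
The excellent type prefers to separate.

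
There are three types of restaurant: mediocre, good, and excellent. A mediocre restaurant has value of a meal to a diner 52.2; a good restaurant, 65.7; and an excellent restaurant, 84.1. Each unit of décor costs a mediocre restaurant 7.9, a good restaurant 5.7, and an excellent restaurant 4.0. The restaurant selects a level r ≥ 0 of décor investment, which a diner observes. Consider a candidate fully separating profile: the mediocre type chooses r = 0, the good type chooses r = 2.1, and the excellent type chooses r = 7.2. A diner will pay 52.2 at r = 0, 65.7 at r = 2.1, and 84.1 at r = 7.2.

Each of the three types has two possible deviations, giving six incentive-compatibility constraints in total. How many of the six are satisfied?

Good (own payoff 65.7 − 5.7×2.1 = 53.73): to r=0 gives 52.2 → no gain ✓; to r=7.2 gives 84.1 − 5.7×7.2 = 43.06 → no gain ✓.
Excellent (own payoff 84.1 − 4.0×7.2 = 55.3): to r=0 gives 52.2 → no gain ✓; to r=2.1 gives 65.7 − 4.0×2.1 = 57.3 → profitable ✗.
Mediocre (own payoff 52.2): to r=2.1 gives 65.7 − 7.9×2.1 = 49.11 → no gain ✓; to r=7.2 gives 84.1 − 7.9×7.2 = 27.22 → no gain ✓.
5 of the 6 constraints hold; not an equilibrium.

5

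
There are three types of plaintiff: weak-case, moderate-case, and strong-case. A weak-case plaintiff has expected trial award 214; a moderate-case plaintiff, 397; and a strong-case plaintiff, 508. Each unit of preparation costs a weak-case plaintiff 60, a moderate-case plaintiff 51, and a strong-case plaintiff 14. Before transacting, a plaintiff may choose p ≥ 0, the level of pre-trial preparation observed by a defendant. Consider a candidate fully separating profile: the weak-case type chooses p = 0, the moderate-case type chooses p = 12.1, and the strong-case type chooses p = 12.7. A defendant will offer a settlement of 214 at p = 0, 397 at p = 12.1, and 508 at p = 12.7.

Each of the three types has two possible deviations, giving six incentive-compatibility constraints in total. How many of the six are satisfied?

Moderate-case (own payoff 397 − 51×12.1 = -220.1): to p=0 gives 214 → profitable ✗; to p=12.7 gives 508 − 51×12.7 = -139.7 → profitable ✗.
Strong-case (own payoff 508 − 14×12.7 = 330.2): to p=0 gives 214 → no gain ✓; to p=12.1 gives 397 − 14×12.1 = 227.6 → no gain ✓.
Weak-case (own payoff 214): to p=12.1 gives 397 − 60×12.1 = -329 → no gain ✓; to p=12.7 gives 508 − 60×12.7 = -254 → no gain ✓.
4 of the 6 constraints hold; not an equilibrium.

4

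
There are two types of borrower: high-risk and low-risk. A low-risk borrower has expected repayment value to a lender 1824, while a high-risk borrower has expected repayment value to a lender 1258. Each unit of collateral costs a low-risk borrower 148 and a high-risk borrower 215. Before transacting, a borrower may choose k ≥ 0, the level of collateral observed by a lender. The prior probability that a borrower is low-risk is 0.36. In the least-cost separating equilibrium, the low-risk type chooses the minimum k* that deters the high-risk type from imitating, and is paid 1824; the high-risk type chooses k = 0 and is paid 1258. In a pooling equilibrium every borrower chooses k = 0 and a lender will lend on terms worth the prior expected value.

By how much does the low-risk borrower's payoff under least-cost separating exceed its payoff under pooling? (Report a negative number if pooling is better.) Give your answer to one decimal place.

Least-cost separating signal: k* solves 1258 = 1824 − 215·k*, so k* = (1824 − 1258)/215 ≈ 2.6326.
Low-risk type's separating payoff: 1824 − 148 × k* = 1824 − 148 × (1824 − 1258)/215 = 1824 − 83768/215 ≈ 1434.381.
Pooling payoff: 0.36 × 1824 + 0.64 × 1258 = 1461.76.
Difference: 1434.381 − 1461.76 = -27.379, i.e. -27.4 to one decimal place.
The low-risk type would prefer the pooling outcome.

-27.4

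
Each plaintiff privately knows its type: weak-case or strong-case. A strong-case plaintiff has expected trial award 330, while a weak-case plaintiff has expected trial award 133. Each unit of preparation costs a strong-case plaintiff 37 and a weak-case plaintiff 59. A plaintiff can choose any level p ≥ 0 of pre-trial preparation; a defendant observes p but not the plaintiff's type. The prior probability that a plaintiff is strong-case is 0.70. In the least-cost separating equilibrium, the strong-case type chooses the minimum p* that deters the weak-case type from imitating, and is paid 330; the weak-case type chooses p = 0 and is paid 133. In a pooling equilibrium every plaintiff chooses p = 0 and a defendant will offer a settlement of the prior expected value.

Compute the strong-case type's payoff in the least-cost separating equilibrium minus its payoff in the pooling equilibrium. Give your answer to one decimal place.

Least-cost separating signal: p* solves 133 = 330 − 59·p*, so p* = (330 − 133)/59 ≈ 3.3390.
Strong-case type's separating payoff: 330 − 37 × p* = 330 − 37 × (330 − 133)/59 = 330 − 7289/59 ≈ 206.458.
Pooling payoff: 0.70 × 330 + 0.30 × 133 = 270.9.
Difference: 206.458 − 270.9 = -64.442, i.e. -64.4 to one decimal place.
The strong-case type would prefer the pooling outcome.

-64.4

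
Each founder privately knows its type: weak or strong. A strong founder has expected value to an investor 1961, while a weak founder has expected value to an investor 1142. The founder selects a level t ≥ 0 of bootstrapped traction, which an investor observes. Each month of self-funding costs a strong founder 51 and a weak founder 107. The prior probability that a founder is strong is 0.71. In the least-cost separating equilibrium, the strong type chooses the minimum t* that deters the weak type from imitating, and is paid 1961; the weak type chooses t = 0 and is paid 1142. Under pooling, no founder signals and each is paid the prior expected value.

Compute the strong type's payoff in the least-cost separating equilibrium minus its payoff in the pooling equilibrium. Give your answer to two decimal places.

Least-cost separating signal: t* solves 1142 = 1961 − 107·t*, so t* = (1961 − 1142)/107 ≈ 7.6542.
Strong type's separating payoff: 1961 − 51 × t* = 1961 − 51 × (1961 − 1142)/107 = 1961 − 41769/107 ≈ 1570.6355.
Pooling payoff: 0.71 × 1961 + 0.29 × 1142 = 1723.49.
Difference: 1570.6355 − 1723.49 = -152.8545, i.e. -152.85 to two decimal places.
The strong type would prefer the pooling outcome.

-152.85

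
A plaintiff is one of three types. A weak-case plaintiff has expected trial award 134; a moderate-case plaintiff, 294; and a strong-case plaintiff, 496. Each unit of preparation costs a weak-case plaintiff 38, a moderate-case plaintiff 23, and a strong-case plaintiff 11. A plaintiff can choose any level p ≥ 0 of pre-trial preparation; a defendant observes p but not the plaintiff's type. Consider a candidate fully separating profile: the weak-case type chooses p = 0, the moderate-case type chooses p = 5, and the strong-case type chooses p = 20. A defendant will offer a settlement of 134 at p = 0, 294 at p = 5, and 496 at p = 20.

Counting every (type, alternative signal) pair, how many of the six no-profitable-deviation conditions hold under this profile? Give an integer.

6

Strong-case (own payoff 496 − 11×20 = 276): to p=0 gives 134 → no gain ✓; to p=5 gives 294 − 11×5 = 239 → no gain ✓.
Moderate-case (own payoff 294 − 23×5 = 179): to p=0 gives 134 → no gain ✓; to p=20 gives 496 − 23×20 = 36 → no gain ✓.
Weak-case (own payoff 134): to p=5 gives 294 − 38×5 = 104 → no gain ✓; to p=20 gives 496 − 38×20 = -264 → no gain ✓.
6 of the 6 constraints hold; this profile is a separating equilibrium.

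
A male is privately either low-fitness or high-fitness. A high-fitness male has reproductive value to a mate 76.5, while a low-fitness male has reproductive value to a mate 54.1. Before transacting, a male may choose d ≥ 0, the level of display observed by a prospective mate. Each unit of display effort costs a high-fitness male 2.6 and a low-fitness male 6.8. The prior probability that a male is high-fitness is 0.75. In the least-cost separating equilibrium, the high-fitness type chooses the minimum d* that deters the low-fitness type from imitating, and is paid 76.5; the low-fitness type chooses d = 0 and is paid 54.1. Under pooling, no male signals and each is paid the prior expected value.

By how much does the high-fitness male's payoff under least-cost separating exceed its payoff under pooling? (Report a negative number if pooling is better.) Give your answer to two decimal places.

Least-cost separating signal: d* solves 54.1 = 76.5 − 6.8·d*, so d* = (76.5 − 54.1)/6.8 ≈ 3.2941.
High-fitness type's separating payoff: 76.5 − 2.6 × d* = 76.5 − 2.6 × (76.5 − 54.1)/6.8 = 76.5 − 58.24/6.8 ≈ 67.9353.
Pooling payoff: 0.75 × 76.5 + 0.25 × 54.1 = 70.9.
Difference: 67.9353 − 70.9 = -2.9647, i.e. -2.96 to two decimal places.
The high-fitness type would prefer the pooling outcome.

-2.96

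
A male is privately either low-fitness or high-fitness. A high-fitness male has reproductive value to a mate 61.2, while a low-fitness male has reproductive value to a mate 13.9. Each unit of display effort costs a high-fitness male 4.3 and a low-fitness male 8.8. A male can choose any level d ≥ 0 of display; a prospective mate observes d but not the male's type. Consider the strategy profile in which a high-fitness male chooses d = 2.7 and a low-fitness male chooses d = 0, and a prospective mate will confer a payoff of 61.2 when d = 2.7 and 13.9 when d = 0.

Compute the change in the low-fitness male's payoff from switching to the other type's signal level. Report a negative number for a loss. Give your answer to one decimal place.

Playing d = 0 the low-fitness male receives 13.9.
Deviating to d = 2.7 brings payment 61.2 at cost 8.8 × 2.7 = 23.76, netting 37.44.
Gain from deviating: 37.44 − 13.9 = 23.54, i.e. 23.5 to one decimal place.
The gain is positive, so the low-fitness type's incentive-compatibility constraint is violated — this profile is not a separating equilibrium.

23.5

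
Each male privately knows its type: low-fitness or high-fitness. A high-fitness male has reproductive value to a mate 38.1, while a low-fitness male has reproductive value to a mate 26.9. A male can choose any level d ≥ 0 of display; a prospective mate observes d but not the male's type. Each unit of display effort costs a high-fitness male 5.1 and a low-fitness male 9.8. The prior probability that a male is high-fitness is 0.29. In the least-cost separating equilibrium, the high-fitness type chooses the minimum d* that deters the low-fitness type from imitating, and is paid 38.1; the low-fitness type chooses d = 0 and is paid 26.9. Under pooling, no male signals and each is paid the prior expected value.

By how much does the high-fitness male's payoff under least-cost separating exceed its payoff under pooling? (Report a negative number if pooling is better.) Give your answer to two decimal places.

2.12

Least-cost separating signal: d* solves 26.9 = 38.1 − 9.8·d*, so d* = (38.1 − 26.9)/9.8 ≈ 1.1429.
High-fitness type's separating payoff: 38.1 − 5.1 × d* = 38.1 − 5.1 × (38.1 − 26.9)/9.8 = 38.1 − 57.12/9.8 ≈ 32.2714.
Pooling payoff: 0.29 × 38.1 + 0.71 × 26.9 = 30.148.
Difference: 32.2714 − 30.148 = 2.1234, i.e. 2.12 to two decimal places.
The high-fitness type prefers to separate.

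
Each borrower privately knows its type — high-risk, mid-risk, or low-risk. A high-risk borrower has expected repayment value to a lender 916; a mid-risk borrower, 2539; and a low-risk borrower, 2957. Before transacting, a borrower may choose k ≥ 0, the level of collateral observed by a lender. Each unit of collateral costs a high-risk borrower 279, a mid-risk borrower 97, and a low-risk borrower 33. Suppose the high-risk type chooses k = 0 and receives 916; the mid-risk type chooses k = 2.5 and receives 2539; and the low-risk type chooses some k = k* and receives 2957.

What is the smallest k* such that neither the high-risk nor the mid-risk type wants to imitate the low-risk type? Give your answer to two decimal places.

7.32

High-risk type (on-path payoff 916) won't mimic when 916 ≥ 2957 − 279·k*, i.e. k* ≥ 7.32.
Mid-risk type (on-path payoff 2539 − 97×2.5 = 2296.5) won't mimic when 2296.5 ≥ 2957 − 97·k*, i.e. k* ≥ 6.81.
Both must hold, so k* = max(7.32, 6.81) = 7.32. The high-risk type's constraint binds.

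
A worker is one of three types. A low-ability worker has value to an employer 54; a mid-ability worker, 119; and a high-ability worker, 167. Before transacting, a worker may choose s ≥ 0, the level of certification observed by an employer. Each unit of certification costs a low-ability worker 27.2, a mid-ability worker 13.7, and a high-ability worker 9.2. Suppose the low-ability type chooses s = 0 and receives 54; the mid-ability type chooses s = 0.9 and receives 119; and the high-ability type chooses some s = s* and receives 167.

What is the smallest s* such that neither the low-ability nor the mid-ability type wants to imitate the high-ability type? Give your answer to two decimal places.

4.40

Mid-ability type (on-path payoff 119 − 13.7×0.9 = 106.67) won't mimic when 106.67 ≥ 167 − 13.7·s*, i.e. s* ≥ 4.40.
Low-ability type (on-path payoff 54) won't mimic when 54 ≥ 167 − 27.2·s*, i.e. s* ≥ 4.15.
Both must hold, so s* = max(4.15, 4.40) = 4.40. The mid-ability type's constraint binds.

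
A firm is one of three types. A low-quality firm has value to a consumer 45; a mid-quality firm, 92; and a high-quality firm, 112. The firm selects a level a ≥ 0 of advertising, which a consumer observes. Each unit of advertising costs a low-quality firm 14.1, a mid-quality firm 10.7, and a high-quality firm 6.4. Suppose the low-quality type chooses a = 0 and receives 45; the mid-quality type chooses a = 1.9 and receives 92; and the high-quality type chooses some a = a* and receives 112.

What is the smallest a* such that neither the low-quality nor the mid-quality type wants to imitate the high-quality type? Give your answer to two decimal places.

Low-quality type (on-path payoff 45) won't mimic when 45 ≥ 112 − 14.1·a*, i.e. a* ≥ 4.75.
Mid-quality type (on-path payoff 92 − 10.7×1.9 = 71.67) won't mimic when 71.67 ≥ 112 − 10.7·a*, i.e. a* ≥ 3.77.
Both must hold, so a* = max(4.75, 3.77) = 4.75. The low-quality type's constraint binds.

4.75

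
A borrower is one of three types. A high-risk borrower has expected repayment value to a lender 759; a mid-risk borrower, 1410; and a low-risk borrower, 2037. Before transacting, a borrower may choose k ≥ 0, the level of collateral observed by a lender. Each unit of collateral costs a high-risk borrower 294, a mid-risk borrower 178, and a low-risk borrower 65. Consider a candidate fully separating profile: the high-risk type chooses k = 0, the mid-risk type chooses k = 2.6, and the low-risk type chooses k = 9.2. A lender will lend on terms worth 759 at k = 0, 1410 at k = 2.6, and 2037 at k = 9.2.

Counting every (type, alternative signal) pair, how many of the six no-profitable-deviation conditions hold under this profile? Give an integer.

6

High-risk (own payoff 759): to k=2.6 gives 1410 − 294×2.6 = 645.6 → no gain ✓; to k=9.2 gives 2037 − 294×9.2 = -667.8 → no gain ✓.
Low-risk (own payoff 2037 − 65×9.2 = 1439): to k=0 gives 759 → no gain ✓; to k=2.6 gives 1410 − 65×2.6 = 1241 → no gain ✓.
Mid-risk (own payoff 1410 − 178×2.6 = 947.2): to k=0 gives 759 → no gain ✓; to k=9.2 gives 2037 − 178×9.2 = 399.4 → no gain ✓.
6 of the 6 constraints hold; this profile is a separating equilibrium.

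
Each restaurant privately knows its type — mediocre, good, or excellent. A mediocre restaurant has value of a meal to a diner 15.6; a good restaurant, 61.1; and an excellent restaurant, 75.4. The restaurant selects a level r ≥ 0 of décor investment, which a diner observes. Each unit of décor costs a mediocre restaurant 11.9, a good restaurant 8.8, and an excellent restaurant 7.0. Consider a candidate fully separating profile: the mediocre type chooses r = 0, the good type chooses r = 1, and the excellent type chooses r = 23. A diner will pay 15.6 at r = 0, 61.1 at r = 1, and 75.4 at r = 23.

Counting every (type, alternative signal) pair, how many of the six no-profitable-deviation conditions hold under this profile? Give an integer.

3

Good (own payoff 61.1 − 8.8×1 = 52.3): to r=0 gives 15.6 → no gain ✓; to r=23 gives 75.4 − 8.8×23 = -127 → no gain ✓.
Excellent (own payoff 75.4 − 7.0×23 = -85.6): to r=0 gives 15.6 → profitable ✗; to r=1 gives 61.1 − 7.0×1 = 54.1 → profitable ✗.
Mediocre (own payoff 15.6): to r=1 gives 61.1 − 11.9×1 = 49.2 → profitable ✗; to r=23 gives 75.4 − 11.9×23 = -198.3 → no gain ✓.
3 of the 6 constraints hold; not an equilibrium.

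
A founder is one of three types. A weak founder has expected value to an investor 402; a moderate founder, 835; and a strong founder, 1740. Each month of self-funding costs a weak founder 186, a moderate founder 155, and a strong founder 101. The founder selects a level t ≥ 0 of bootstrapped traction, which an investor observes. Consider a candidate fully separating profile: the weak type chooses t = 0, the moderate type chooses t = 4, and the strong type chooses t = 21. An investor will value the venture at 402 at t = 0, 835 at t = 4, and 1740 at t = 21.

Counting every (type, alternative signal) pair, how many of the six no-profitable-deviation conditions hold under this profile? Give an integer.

3

Weak (own payoff 402): to t=4 gives 835 − 186×4 = 91 → no gain ✓; to t=21 gives 1740 − 186×21 = -2166 → no gain ✓.
Moderate (own payoff 835 − 155×4 = 215): to t=0 gives 402 → profitable ✗; to t=21 gives 1740 − 155×21 = -1515 → no gain ✓.
Strong (own payoff 1740 − 101×21 = -381): to t=0 gives 402 → profitable ✗; to t=4 gives 835 − 101×4 = 431 → profitable ✗.
3 of the 6 constraints hold; not an equilibrium.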